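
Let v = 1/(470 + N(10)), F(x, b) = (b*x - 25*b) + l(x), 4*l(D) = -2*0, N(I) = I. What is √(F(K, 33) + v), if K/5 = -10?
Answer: I*√35639970/120 ≈ 49.749*I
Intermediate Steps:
l(D) = 0 (l(D) = (-2*0)/4 = (¼)*0 = 0)
K = -50 (K = 5*(-10) = -50)
F(x, b) = -25*b + b*x (F(x, b) = (b*x - 25*b) + 0 = (-25*b + b*x) + 0 = -25*b + b*x)
v = 1/480 (v = 1/(470 + 10) = 1/480 ≈ 0.0020833)
√(F(K, 33) + v) = √(33*(-25 - 50) + 1/480) = √(33*(-75) + 1/480) = √(-2475 + 1/480) = √(-1187999/480) = I*√35639970/120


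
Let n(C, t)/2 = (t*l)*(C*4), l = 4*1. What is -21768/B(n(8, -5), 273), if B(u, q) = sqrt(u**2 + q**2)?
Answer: -21768*sqrt(1712929)/1712929 ≈ -16.632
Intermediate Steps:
l = 4
n(C, t) = 32*C*t (n(C, t) = 2*((t*4)*(C*4)) = 2*((4*t)*(4*C)) = 2*(16*C*t) = 32*C*t)
B(u, q) = sqrt(q**2 + u**2)
-21768/B(n(8, -5), 273) = -21768/sqrt(273**2 + (32*8*(-5))**2) = -21768/sqrt(74529 + (-1280)**2) = -21768/sqrt(74529 + 1638400) = -21768*sqrt(1712929)/1712929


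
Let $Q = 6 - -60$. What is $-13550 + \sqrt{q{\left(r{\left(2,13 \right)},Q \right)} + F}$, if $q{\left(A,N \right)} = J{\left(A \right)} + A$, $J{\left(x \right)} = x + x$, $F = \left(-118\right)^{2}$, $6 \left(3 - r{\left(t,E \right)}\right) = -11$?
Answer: $-13550 + \frac{\sqrt{55754}}{2} \approx -13432.0$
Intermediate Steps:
$r{\left(t,E \right)} = \frac{29}{6}$ ($r{\left(t,E \right)} = 3 - - \frac{11}{6} = 3 + \frac{11}{6} = \frac{29}{6}$)
$F = 13924$
$Q = 66$ ($Q = 6 + 60 = 66$)
$J{\left(x \right)} = 2 x$
$q{\left(A,N \right)} = 3 A$ ($q{\left(A,N \right)} = 2 A + A = 3 A$)
$-13550 + \sqrt{q{\left(r{\left(2,13 \right)},Q \right)} + F} = -13550 + \sqrt{3 \cdot \frac{29}{6} + 13924} = -13550 + \sqrt{\frac{29}{2} + 13924} = -13550 + \sqrt{\frac{27877}{2}} = -13550 + \frac{\sqrt{55754}}{2}$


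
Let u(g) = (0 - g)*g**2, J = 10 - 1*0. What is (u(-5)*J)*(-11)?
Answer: -13750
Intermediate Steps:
J = 10 (J = 10 + 0 = 10)
u(g) = -g**3 (u(g) = (-g)*g**2 = -g**3)
(u(-5)*J)*(-11) = (-1*(-5)**3*10)*(-11) = (-1*(-125)*10)*(-11) = (125*10)*(-11) = 1250*(-11) = -13750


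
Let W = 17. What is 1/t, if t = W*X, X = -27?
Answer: -1/459 ≈ -0.0021787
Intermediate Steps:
t = -459 (t = 17*(-27) = -459)
1/t = 1/(-459) = -1/459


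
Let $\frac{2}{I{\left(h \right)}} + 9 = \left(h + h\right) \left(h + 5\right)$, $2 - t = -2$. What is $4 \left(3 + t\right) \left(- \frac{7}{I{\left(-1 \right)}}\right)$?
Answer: $1666$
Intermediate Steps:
$t = 4$ ($t = 2 - -2 = 2 + 2 = 4$)
$I{\left(h \right)} = \frac{2}{-9 + 2 h \left(5 + h\right)}$ ($I{\left(h \right)} = \frac{2}{-9 + \left(h + h\right) \left(h + 5\right)} = \frac{2}{-9 + 2 h \left(5 + h\right)}$)
$4 \left(3 + t\right) \left(- \frac{7}{I{\left(-1 \right)}}\right) = 4 \left(3 + 4\right) \left(- \frac{7}{2 \frac{1}{-9 + 2 \left(-1\right)^{2} + 10 \left(-1\right)}}\right) = 4 \cdot 7 \left(- \frac{7}{2 \frac{1}{-9 + 2 \cdot 1 - 10}}\right) = 28 \left(- \frac{7}{2 \frac{1}{-9 + 2 - 10}}\right) = 28 \left(- \frac{7}{2 \frac{1}{-17}}\right) = 28 \left(- \frac{7}{2 \left(- \frac{1}{17}\right)}\right) = 28 \left(- \frac{7}{- \frac{2}{17}}\right) = 28 \left(\left(-7\right) \left(- \frac{17}{2}\right)\right) = 28 \cdot \frac{119}{2} = 1666$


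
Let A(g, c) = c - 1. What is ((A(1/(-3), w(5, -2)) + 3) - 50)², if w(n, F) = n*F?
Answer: 3364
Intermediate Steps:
w(n, F) = F*n
A(g, c) = -1 + c
((A(1/(-3), w(5, -2)) + 3) - 50)² = (((-1 - 2*5) + 3) - 50)² = (((-1 - 10) + 3) - 50)² = ((-11 + 3) - 50)² = (-8 - 50)² = (-58)² = 3364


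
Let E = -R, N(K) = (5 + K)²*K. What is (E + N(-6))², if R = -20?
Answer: 196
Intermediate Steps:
N(K) = K*(5 + K)²
E = 20 (E = -1*(-20) = 20)
(E + N(-6))² = (20 - 6*(5 - 6)²)² = (20 - 6*(-1)²)² = (20 - 6*1)² = (20 - 6)² = 14² = 196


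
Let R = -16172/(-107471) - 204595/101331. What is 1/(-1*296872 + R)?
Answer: -837703377/248692242267845 ≈ -3.3684e-6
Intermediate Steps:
R = -1565331101/837703377 (R = -16172*(-1/107471) - 204595*1/101331 = 1244/8267 - 204595/101331 = -1565331101/837703377 ≈ -1.8686)
1/(-1*296872 + R) = 1/(-1*296872 - 1565331101/837703377) = 1/(-296872 - 1565331101/837703377) = 1/(-248692242267845/837703377) = -837703377/248692242267845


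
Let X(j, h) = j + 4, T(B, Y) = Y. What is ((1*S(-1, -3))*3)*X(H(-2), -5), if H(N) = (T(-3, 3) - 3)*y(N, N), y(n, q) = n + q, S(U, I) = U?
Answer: -12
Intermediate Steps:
H(N) = 0 (H(N) = (3 - 3)*(N + N) = 0*(2*N) = 0)
X(j, h) = 4 + j
((1*S(-1, -3))*3)*X(H(-2), -5) = ((1*(-1))*3)*(4 + 0) = -1*3*4 = -3*4 = -12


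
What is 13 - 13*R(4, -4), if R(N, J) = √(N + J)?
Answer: 13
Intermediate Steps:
R(N, J) = √(J + N)
13 - 13*R(4, -4) = 13 - 13*√(-4 + 4) = 13 - 13*√0 = 13 - 13*0 = 13 + 0 = 13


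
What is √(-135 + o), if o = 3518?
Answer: √3383 ≈ 58.164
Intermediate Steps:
√(-135 + o) = √(-135 + 3518) = √3383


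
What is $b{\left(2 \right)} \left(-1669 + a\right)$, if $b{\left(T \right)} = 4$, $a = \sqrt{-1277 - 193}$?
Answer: $-6676 + 28 i \sqrt{30} \approx -6676.0 + 153.36 i$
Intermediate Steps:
$a = 7 i \sqrt{30}$ ($a = \sqrt{-1470} = 7 i \sqrt{30} \approx 38.341 i$)
$b{\left(2 \right)} \left(-1669 + a\right) = 4 \left(-1669 + 7 i \sqrt{30}\right) = -6676 + 28 i \sqrt{30}$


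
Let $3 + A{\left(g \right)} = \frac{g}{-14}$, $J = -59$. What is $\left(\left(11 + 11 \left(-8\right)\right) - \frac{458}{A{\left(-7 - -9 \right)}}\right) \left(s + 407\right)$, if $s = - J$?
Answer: $\frac{352296}{11} \approx 32027.0$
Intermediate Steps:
$A{\left(g \right)} = -3 - \frac{g}{14}$ ($A{\left(g \right)} = -3 + \frac{g}{-14} = -3 + g \left(- \frac{1}{14}\right) = -3 - \frac{g}{14}$)
$s = 59$ ($s = \left(-1\right) \left(-59\right) = 59$)
$\left(\left(11 + 11 \left(-8\right)\right) - \frac{458}{A{\left(-7 - -9 \right)}}\right) \left(s + 407\right) = \left(\left(11 + 11 \left(-8\right)\right) - \frac{458}{-3 - \frac{-7 - -9}{14}}\right) \left(59 + 407\right) = \left(\left(11 - 88\right) - \frac{458}{-3 - \frac{-7 + 9}{14}}\right) 466 = \left(-77 - \frac{458}{-3 - \frac{1}{7}}\right) 466 = \left(-77 - \frac{458}{- \frac{22}{7}}\right) 466 = \left(-77 - - \frac{1603}{11}\right) 466 = \left(-77 + \frac{1603}{11}\right) 466 = \frac{756}{11} \cdot 466 = \frac{352296}{11}$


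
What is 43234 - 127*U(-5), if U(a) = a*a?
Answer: 40059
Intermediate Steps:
U(a) = a²
43234 - 127*U(-5) = 43234 - 127*(-5)² = 43234 - 127*25 = 43234 - 3175 = 40059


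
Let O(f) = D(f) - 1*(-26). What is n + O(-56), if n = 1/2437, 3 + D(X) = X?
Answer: -80420/2437 ≈ -33.000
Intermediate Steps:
D(X) = -3 + X
n = 1/2437 ≈ 0.00041034
O(f) = 23 + f (O(f) = (-3 + f) - 1*(-26) = (-3 + f) + 26 = 23 + f)
n + O(-56) = 1/2437 + (23 - 56) = 1/2437 - 33 = -80420/2437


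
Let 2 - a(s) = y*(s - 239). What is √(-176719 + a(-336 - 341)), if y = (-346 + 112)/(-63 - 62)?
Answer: I*√109376405/25 ≈ 418.33*I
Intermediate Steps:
y = 234/125 (y = -234/(-125) = -234*(-1/125) = 234/125 ≈ 1.8720)
a(s) = 56176/125 - 234*s/125 (a(s) = 2 - 234*(s - 239)/125 = 2 - 234*(-239 + s)/125 = 2 - (-55926/125 + 234*s/125) = 2 + (55926/125 - 234*s/125) = 56176/125 - 234*s/125)
√(-176719 + a(-336 - 341)) = √(-176719 + (56176/125 - 234*(-336 - 341)/125)) = √(-176719 + (56176/125 - 234/125*(-677))) = √(-176719 + (56176/125 + 158418/125)) = √(-176719 + 214594/125) = √(-21875281/125) = I*√109376405/25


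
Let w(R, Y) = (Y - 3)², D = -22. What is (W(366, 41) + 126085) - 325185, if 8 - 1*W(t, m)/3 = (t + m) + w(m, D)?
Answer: -202172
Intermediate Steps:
w(R, Y) = (-3 + Y)²
W(t, m) = -1851 - 3*m - 3*t (W(t, m) = 24 - 3*((t + m) + (-3 - 22)²) = 24 - 3*((m + t) + (-25)²) = 24 - 3*((m + t) + 625) = 24 - 3*(625 + m + t) = 24 + (-1875 - 3*m - 3*t) = -1851 - 3*m - 3*t)
(W(366, 41) + 126085) - 325185 = ((-1851 - 3*41 - 3*366) + 126085) - 325185 = ((-1851 - 123 - 1098) + 126085) - 325185 = (-3072 + 126085) - 325185 = 123013 - 325185 = -202172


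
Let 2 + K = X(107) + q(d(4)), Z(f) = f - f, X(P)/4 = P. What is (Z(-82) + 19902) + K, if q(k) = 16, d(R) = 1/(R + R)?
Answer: 20344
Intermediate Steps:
X(P) = 4*P
Z(f) = 0
d(R) = 1/(2*R)
K = 442 (K = -2 + (4*107 + 16) = -2 + (428 + 16) = -2 + 444 = 442)
(Z(-82) + 19902) + K = (0 + 19902) + 442 = 19902 + 442 = 20344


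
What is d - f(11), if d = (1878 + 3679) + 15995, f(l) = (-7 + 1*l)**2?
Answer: 21536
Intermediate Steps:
f(l) = (-7 + l)**2
d = 21552 (d = 5557 + 15995 = 21552)
d - f(11) = 21552 - (-7 + 11)**2 = 21552 - 1*4**2 = 21552 - 1*16 = 21552 - 16 = 21536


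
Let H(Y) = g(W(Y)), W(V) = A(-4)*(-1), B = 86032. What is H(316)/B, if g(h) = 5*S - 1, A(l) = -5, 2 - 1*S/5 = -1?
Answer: 37/43016 ≈ 0.00086015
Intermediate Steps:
S = 15 (S = 10 - 5*(-1) = 10 + 5 = 15)
W(V) = 5 (W(V) = -5*(-1) = 5)
g(h) = 74 (g(h) = 5*15 - 1 = 75 - 1 = 74)
H(Y) = 74
H(316)/B = 74/86032 = 74*(1/86032) = 37/43016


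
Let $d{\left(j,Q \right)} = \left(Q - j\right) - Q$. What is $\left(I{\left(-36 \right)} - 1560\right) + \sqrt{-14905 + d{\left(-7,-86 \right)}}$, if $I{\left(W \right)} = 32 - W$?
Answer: $-1492 + i \sqrt{14898} \approx -1492.0 + 122.06 i$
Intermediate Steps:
$d{\left(j,Q \right)} = - j$
$\left(I{\left(-36 \right)} - 1560\right) + \sqrt{-14905 + d{\left(-7,-86 \right)}} = \left(\left(32 - -36\right) - 1560\right) + \sqrt{-14905 - -7} = \left(\left(32 + 36\right) - 1560\right) + \sqrt{-14905 + 7} = \left(68 - 1560\right) + \sqrt{-14898} = -1492 + i \sqrt{14898}$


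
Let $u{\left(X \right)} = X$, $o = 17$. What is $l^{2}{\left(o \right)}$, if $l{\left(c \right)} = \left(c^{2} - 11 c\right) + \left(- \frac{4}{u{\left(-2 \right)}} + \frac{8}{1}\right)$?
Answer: $12544$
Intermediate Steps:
$l{\left(c \right)} = 10 + c^{2} - 11 c$ ($l{\left(c \right)} = \left(c^{2} - 11 c\right) + \left(- \frac{4}{-2} + \frac{8}{1}\right) = \left(c^{2} - 11 c\right) + \left(\left(-4\right) \left(- \frac{1}{2}\right) + 8 \cdot 1\right) = \left(c^{2} - 11 c\right) + \left(2 + 8\right) = \left(c^{2} - 11 c\right) + 10 = 10 + c^{2} - 11 c$)
$l^{2}{\left(o \right)} = \left(10 + 17^{2} - 187\right)^{2} = \left(10 + 289 - 187\right)^{2} = 112^{2} = 12544$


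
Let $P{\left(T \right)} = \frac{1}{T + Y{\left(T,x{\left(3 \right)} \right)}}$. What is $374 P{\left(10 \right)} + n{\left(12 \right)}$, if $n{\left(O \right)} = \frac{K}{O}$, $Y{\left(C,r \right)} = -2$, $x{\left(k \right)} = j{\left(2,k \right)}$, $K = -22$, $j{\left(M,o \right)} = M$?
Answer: $\frac{539}{12} \approx 44.917$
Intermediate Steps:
$x{\left(k \right)} = 2$
$n{\left(O \right)} = - \frac{22}{O}$
$P{\left(T \right)} = \frac{1}{-2 + T}$ ($P{\left(T \right)} = \frac{1}{T - 2} = \frac{1}{-2 + T}$)
$374 P{\left(10 \right)} + n{\left(12 \right)} = \frac{374}{-2 + 10} - \frac{22}{12} = \frac{374}{8} - \frac{11}{6} = 374 \cdot \frac{1}{8} - \frac{11}{6} = \frac{187}{4} - \frac{11}{6} = \frac{539}{12}$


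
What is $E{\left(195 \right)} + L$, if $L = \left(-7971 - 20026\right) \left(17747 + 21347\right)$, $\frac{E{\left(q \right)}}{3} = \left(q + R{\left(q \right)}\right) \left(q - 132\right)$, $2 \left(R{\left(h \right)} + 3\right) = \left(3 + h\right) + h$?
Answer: $- \frac{2188882583}{2} \approx -1.0944 \cdot 10^{9}$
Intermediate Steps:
$R{\left(h \right)} = - \frac{3}{2} + h$ ($R{\left(h \right)} = -3 + \frac{\left(3 + h\right) + h}{2} = -3 + \frac{3 + 2 h}{2} = -3 + \left(\frac{3}{2} + h\right) = - \frac{3}{2} + h$)
$E{\left(q \right)} = 3 \left(-132 + q\right) \left(- \frac{3}{2} + 2 q\right)$ ($E{\left(q \right)} = 3 \left(q + \left(- \frac{3}{2} + q\right)\right) \left(q - 132\right) = 3 \left(- \frac{3}{2} + 2 q\right) \left(-132 + q\right) = 3 \left(-132 + q\right) \left(- \frac{3}{2} + 2 q\right)$)
$L = -1094514718$ ($L = \left(-27997\right) 39094 = -1094514718$)
$E{\left(195 \right)} + L = \left(594 + 6 \cdot 195^{2} - \frac{310635}{2}\right) - 1094514718 = \left(594 + 6 \cdot 38025 - \frac{310635}{2}\right) - 1094514718 = \left(594 + 228150 - \frac{310635}{2}\right) - 1094514718 = \frac{146853}{2} - 1094514718 = - \frac{2188882583}{2}$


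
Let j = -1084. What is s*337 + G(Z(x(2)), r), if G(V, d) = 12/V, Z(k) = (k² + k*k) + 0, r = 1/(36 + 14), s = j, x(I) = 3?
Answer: -1095922/3 ≈ -3.6531e+5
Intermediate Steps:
s = -1084
r = 1/50 ≈ 0.020000
Z(k) = 2*k² (Z(k) = (k² + k²) + 0 = 2*k² + 0 = 2*k²)
s*337 + G(Z(x(2)), r) = -1084*337 + 12/((2*3²)) = -365308 + 12/((2*9)) = -365308 + 12/18 = -365308 + 12*(1/18) = -365308 + ⅔ = -1095922/3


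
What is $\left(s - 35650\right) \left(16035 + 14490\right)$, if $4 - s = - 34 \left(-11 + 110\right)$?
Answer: $-985347000$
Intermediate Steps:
$s = 3370$ ($s = 4 - - 34 \left(-11 + 110\right) = 4 - \left(-34\right) 99 = 4 - -3366 = 4 + 3366 = 3370$)
$\left(s - 35650\right) \left(16035 + 14490\right) = \left(3370 - 35650\right) \left(16035 + 14490\right) = \left(-32280\right) 30525 = -985347000$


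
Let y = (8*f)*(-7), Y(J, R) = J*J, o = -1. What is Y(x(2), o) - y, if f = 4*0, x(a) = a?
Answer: 4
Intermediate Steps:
f = 0
Y(J, R) = J**2
y = 0 (y = (8*0)*(-7) = 0*(-7) = 0)
Y(x(2), o) - y = 2**2 - 1*0 = 4 + 0 = 4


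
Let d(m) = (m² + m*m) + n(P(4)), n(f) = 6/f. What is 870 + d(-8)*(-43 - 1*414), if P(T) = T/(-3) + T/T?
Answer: -49400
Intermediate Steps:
P(T) = 1 - T/3 (P(T) = T*(-⅓) + 1 = -T/3 + 1 = 1 - T/3)
d(m) = -18 + 2*m² (d(m) = (m² + m*m) + 6/(1 - ⅓*4) = (m² + m²) + 6/(1 - 4/3) = 2*m² + 6/(-⅓) = 2*m² + 6*(-3) = 2*m² - 18 = -18 + 2*m²)
870 + d(-8)*(-43 - 1*414) = 870 + (-18 + 2*(-8)²)*(-43 - 1*414) = 870 + (-18 + 2*64)*(-43 - 414) = 870 + (-18 + 128)*(-457) = 870 + 110*(-457) = 870 - 50270 = -49400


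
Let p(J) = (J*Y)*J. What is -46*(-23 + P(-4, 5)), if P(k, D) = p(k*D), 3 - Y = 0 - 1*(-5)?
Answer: 37858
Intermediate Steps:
Y = -2 (Y = 3 - (0 - 1*(-5)) = 3 - (0 + 5) = 3 - 1*5 = 3 - 5 = -2)
p(J) = -2*J² (p(J) = (J*(-2))*J = (-2*J)*J = -2*J²)
P(k, D) = -2*D²*k²
-46*(-23 + P(-4, 5)) = -46*(-23 - 2*5²*(-4)²) = -46*(-23 - 2*25*16) = -46*(-23 - 800) = -46*(-823) = 37858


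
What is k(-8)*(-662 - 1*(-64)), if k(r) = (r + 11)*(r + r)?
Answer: 28704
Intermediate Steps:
k(r) = 2*r*(11 + r) (k(r) = (11 + r)*(2*r) = 2*r*(11 + r))
k(-8)*(-662 - 1*(-64)) = (2*(-8)*(11 - 8))*(-662 - 1*(-64)) = (2*(-8)*3)*(-662 + 64) = -48*(-598) = 28704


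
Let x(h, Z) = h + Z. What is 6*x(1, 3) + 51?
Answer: 75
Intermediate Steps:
x(h, Z) = Z + h
6*x(1, 3) + 51 = 6*(3 + 1) + 51 = 6*4 + 51 = 24 + 51 = 75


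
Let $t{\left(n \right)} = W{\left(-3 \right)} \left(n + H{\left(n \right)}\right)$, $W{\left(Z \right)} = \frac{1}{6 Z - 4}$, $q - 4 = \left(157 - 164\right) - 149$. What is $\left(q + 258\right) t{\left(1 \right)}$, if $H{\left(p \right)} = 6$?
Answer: $- \frac{371}{11} \approx -33.727$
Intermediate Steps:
$q = -152$ ($q = 4 + \left(\left(157 - 164\right) - 149\right) = 4 - 156 = -152$)
$W{\left(Z \right)} = \frac{1}{-4 + 6 Z}$
$t{\left(n \right)} = - \frac{3}{11} - \frac{n}{22}$ ($t{\left(n \right)} = \frac{1}{2 \left(-2 + 3 \left(-3\right)\right)} \left(n + 6\right) = \frac{1}{2 \left(-2 - 9\right)} \left(6 + n\right) = \frac{1}{2 \left(-11\right)} \left(6 + n\right) = \frac{1}{2} \left(- \frac{1}{11}\right) \left(6 + n\right) = - \frac{6 + n}{22} = - \frac{3}{11} - \frac{n}{22}$)
$\left(q + 258\right) t{\left(1 \right)} = \left(-152 + 258\right) \left(- \frac{3}{11} - \frac{1}{22}\right) = 106 \left(- \frac{3}{11} - \frac{1}{22}\right) = 106 \left(- \frac{7}{22}\right) = - \frac{371}{11}$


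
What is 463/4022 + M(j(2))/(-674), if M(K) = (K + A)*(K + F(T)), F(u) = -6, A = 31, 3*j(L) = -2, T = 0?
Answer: 5064299/12198726 ≈ 0.41515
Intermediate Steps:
j(L) = -2/3 (j(L) = (1/3)*(-2) = -2/3)
M(K) = (-6 + K)*(31 + K) (M(K) = (K + 31)*(K - 6) = (31 + K)*(-6 + K) = (-6 + K)*(31 + K))
463/4022 + M(j(2))/(-674) = 463/4022 + (-186 + (-2/3)**2 + 25*(-2/3))/(-674) = 463*(1/4022) + (-186 + 4/9 - 50/3)*(-1/674) = 463/4022 - 1820/9*(-1/674) = 463/4022 + 910/3033 = 5064299/12198726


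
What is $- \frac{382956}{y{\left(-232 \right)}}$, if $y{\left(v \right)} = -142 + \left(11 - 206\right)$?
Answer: $\frac{382956}{337} \approx 1136.4$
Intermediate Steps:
$y{\left(v \right)} = -337$ ($y{\left(v \right)} = -142 - 195 = -337$)
$- \frac{382956}{y{\left(-232 \right)}} = - \frac{382956}{-337} = \left(-382956\right) \left(- \frac{1}{337}\right) = \frac{382956}{337}$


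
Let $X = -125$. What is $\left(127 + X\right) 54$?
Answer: $108$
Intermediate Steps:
$\left(127 + X\right) 54 = \left(127 - 125\right) 54 = 2 \cdot 54 = 108$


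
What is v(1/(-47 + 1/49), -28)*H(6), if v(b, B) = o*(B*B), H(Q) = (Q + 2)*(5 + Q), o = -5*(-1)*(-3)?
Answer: -1034880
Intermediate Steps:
o = -15 (o = 5*(-3) = -15)
H(Q) = (2 + Q)*(5 + Q)
v(b, B) = -15*B² (v(b, B) = -15*B*B = -15*B²)
v(1/(-47 + 1/49), -28)*H(6) = (-15*(-28)²)*(10 + 6² + 7*6) = (-15*784)*(10 + 36 + 42) = -11760*88 = -1034880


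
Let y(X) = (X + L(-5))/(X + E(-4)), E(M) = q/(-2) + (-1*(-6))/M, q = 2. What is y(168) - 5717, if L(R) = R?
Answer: -1892001/331 ≈ -5716.0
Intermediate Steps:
E(M) = -1 + 6/M (E(M) = 2/(-2) + (-1*(-6))/M = 2*(-1/2) + 6/M = -1 + 6/M)
y(X) = (-5 + X)/(-5/2 + X) (y(X) = (X - 5)/(X + (6 - 1*(-4))/(-4)) = (-5 + X)/(X - (6 + 4)/4) = (-5 + X)/(X - 1/4*10) = (-5 + X)/(X - 5/2) = (-5 + X)/(-5/2 + X))
y(168) - 5717 = 2*(-5 + 168)/(-5 + 2*168) - 5717 = 2*163/(-5 + 336) - 5717 = 2*163/331 - 5717 = 2*(1/331)*163 - 5717 = 326/331 - 5717 = -1892001/331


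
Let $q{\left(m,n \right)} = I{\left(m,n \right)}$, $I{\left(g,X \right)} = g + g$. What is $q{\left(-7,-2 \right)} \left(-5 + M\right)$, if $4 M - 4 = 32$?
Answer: $-56$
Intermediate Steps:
$M = 9$ ($M = 1 + \frac{1}{4} \cdot 32 = 1 + 8 = 9$)
$I{\left(g,X \right)} = 2 g$
$q{\left(m,n \right)} = 2 m$
$q{\left(-7,-2 \right)} \left(-5 + M\right) = 2 \left(-7\right) \left(-5 + 9\right) = \left(-14\right) 4 = -56$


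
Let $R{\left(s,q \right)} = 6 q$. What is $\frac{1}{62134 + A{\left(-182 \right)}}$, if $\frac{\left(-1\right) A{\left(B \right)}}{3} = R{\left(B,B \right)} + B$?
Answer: $\frac{1}{65956} \approx 1.5162 \cdot 10^{-5}$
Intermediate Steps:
$A{\left(B \right)} = - 21 B$ ($A{\left(B \right)} = - 3 \left(6 B + B\right) = - 3 \cdot 7 B = - 21 B$)
$\frac{1}{62134 + A{\left(-182 \right)}} = \frac{1}{62134 - -3822} = \frac{1}{62134 + 3822} = \frac{1}{65956}$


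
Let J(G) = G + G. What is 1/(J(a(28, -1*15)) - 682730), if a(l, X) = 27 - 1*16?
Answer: -1/682708 ≈ -1.4648e-6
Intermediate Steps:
a(l, X) = 11 (a(l, X) = 27 - 16 = 11)
J(G) = 2*G
1/(J(a(28, -1*15)) - 682730) = 1/(2*11 - 682730) = 1/(22 - 682730) = 1/(-682708) = -1/682708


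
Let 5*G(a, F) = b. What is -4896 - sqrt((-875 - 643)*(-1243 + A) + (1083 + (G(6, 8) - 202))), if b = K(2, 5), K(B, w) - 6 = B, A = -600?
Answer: -4896 - 7*sqrt(1427835)/5 ≈ -6568.9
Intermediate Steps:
K(B, w) = 6 + B
b = 8 (b = 6 + 2 = 8)
G(a, F) = 8/5 (G(a, F) = (1/5)*8 = 8/5)
-4896 - sqrt((-875 - 643)*(-1243 + A) + (1083 + (G(6, 8) - 202))) = -4896 - sqrt((-875 - 643)*(-1243 - 600) + (1083 + (8/5 - 202))) = -4896 - sqrt(-1518*(-1843) + (1083 - 1002/5)) = -4896 - sqrt(2797674 + 4413/5) = -4896 - sqrt(13992783/5) = -4896 - 7*sqrt(1427835)/5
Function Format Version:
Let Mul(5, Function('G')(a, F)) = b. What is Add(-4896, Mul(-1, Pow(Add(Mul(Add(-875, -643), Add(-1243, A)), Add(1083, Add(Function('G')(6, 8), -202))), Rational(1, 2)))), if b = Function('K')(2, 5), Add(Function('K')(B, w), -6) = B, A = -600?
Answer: Add(-4896, Mul(Rational(-7, 5), Pow(1427835, Rational(1, 2)))) ≈ -6568.9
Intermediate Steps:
Function('K')(B, w) = Add(6, B)
b = 8 (b = Add(6, 2) = 8)
Function('G')(a, F) = Rational(8, 5) (Function('G')(a, F) = Mul(Rational(1, 5), 8) = Rational(8, 5))
Add(-4896, Mul(-1, Pow(Add(Mul(Add(-875, -643), Add(-1243, A)), Add(1083, Add(Function('G')(6, 8), -202))), Rational(1, 2)))) = Add(-4896, Mul(-1, Pow(Add(Mul(Add(-875, -643), Add(-1243, -600)), Add(1083, Add(Rational(8, 5), -202))), Rational(1, 2)))) = Add(-4896, Mul(-1, Pow(Add(Mul(-1518, -1843), Add(1083, Rational(-1002, 5))), Rational(1, 2)))) = Add(-4896, Mul(-1, Pow(Add(2797674, Rational(4413, 5)), Rational(1, 2)))) = Add(-4896, Mul(-1, Pow(Rational(13992783, 5), Rational(1, 2)))) = Add(-4896, Mul(-1, Mul(Rational(7, 5), Pow(1427835, Rational(1, 2))))) = Add(-4896, Mul(Rational(-7, 5), Pow(1427835, Rational(1, 2))))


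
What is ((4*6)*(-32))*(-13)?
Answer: 9984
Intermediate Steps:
((4*6)*(-32))*(-13) = (24*(-32))*(-13) = -768*(-13) = 9984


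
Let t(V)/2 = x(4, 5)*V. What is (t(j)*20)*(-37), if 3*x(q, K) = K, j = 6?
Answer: -14800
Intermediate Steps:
x(q, K) = K/3
t(V) = 10*V/3 (t(V) = 2*(((1/3)*5)*V) = 2*(5*V/3) = 10*V/3)
(t(j)*20)*(-37) = (((10/3)*6)*20)*(-37) = (20*20)*(-37) = 400*(-37) = -14800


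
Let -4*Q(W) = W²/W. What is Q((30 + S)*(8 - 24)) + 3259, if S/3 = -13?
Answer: 3223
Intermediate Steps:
S = -39 (S = 3*(-13) = -39)
Q(W) = -W/4 (Q(W) = -W²/(4*W) = -W/4)
Q((30 + S)*(8 - 24)) + 3259 = -(30 - 39)*(8 - 24)/4 + 3259 = -(-9)*(-16)/4 + 3259 = -¼*144 + 3259 = -36 + 3259 = 3223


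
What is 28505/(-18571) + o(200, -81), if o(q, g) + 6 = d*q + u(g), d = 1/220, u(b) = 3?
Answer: -740688/204281 ≈ -3.6258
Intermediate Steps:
d = 1/220 ≈ 0.0045455
o(q, g) = -3 + q/220 (o(q, g) = -6 + (q/220 + 3) = -6 + (3 + q/220) = -3 + q/220)
28505/(-18571) + o(200, -81) = 28505/(-18571) + (-3 + (1/220)*200) = 28505*(-1/18571) + (-3 + 10/11) = -28505/18571 - 23/11 = -740688/204281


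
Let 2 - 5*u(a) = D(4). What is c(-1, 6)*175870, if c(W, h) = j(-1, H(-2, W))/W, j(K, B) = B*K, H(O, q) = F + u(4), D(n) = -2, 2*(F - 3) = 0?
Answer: 668306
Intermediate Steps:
F = 3 (F = 3 + (½)*0 = 3 + 0 = 3)
u(a) = ⅘ (u(a) = ⅖ - ⅕*(-2) = ⅖ + ⅖ = ⅘)
H(O, q) = 19/5 (H(O, q) = 3 + ⅘ = 19/5)
c(W, h) = -19/(5*W) (c(W, h) = ((19/5)*(-1))/W = -19/(5*W))
c(-1, 6)*175870 = -19/5/(-1)*175870 = -19/5*(-1)*175870 = (19/5)*175870 = 668306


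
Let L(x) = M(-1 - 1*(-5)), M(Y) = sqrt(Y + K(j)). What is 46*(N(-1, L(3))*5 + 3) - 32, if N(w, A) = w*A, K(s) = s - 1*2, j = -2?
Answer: 106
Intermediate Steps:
K(s) = -2 + s (K(s) = s - 2 = -2 + s)
M(Y) = sqrt(-4 + Y) (M(Y) = sqrt(Y + (-2 - 2)) = sqrt(Y - 4) = sqrt(-4 + Y))
L(x) = 0 (L(x) = sqrt(-4 + (-1 - 1*(-5))) = sqrt(-4 + (-1 + 5)) = sqrt(-4 + 4) = sqrt(0) = 0)
N(w, A) = A*w
46*(N(-1, L(3))*5 + 3) - 32 = 46*((0*(-1))*5 + 3) - 32 = 46*(0*5 + 3) - 32 = 46*(0 + 3) - 32 = 46*3 - 32 = 138 - 32 = 106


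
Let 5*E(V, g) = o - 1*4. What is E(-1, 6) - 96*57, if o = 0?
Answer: -27364/5 ≈ -5472.8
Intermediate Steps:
E(V, g) = -⅘ (E(V, g) = (0 - 1*4)/5 = (0 - 4)/5 = (⅕)*(-4) = -⅘)
E(-1, 6) - 96*57 = -⅘ - 96*57 = -⅘ - 5472 = -27364/5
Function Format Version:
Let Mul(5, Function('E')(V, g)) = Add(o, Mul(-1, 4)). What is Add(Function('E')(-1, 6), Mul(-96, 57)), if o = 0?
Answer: Rational(-27364, 5) ≈ -5472.8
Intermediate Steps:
Function('E')(V, g) = Rational(-4, 5) (Function('E')(V, g) = Mul(Rational(1, 5), Add(0, Mul(-1, 4))) = Mul(Rational(1, 5), Add(0, -4)) = Mul(Rational(1, 5), -4) = Rational(-4, 5))
Add(Function('E')(-1, 6), Mul(-96, 57)) = Add(Rational(-4, 5), Mul(-96, 57)) = Add(Rational(-4, 5), -5472) = Rational(-27364, 5)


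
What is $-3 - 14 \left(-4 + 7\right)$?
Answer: $-45$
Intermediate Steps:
$-3 - 14 \left(-4 + 7\right) = -3 - 42 = -45$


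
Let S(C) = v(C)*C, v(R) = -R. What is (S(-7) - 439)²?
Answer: 238144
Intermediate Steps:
S(C) = -C² (S(C) = (-C)*C = -C²)
(S(-7) - 439)² = (-1*(-7)² - 439)² = (-1*49 - 439)² = (-49 - 439)² = (-488)² = 238144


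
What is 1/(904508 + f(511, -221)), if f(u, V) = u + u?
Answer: 1/905530 ≈ 1.1043e-6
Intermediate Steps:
f(u, V) = 2*u
1/(904508 + f(511, -221)) = 1/(904508 + 2*511) = 1/(904508 + 1022) = 1/905530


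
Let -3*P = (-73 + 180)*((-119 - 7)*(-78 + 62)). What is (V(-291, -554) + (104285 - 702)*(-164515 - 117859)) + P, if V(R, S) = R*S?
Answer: -29249056732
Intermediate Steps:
P = -71904 (P = -(-73 + 180)*(-119 - 7)*(-78 + 62)/3 = -107*(-126*(-16))/3 = -107*2016/3 = -⅓*215712 = -71904)
(V(-291, -554) + (104285 - 702)*(-164515 - 117859)) + P = (-291*(-554) + (104285 - 702)*(-164515 - 117859)) - 71904 = (161214 + 103583*(-282374)) - 71904 = (161214 - 29249146042) - 71904 = -29248984828 - 71904 = -29249056732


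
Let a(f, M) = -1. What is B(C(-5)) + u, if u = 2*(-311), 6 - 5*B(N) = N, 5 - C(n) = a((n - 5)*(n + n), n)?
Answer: -622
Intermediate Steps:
C(n) = 6 (C(n) = 5 - 1*(-1) = 5 + 1 = 6)
B(N) = 6/5 - N/5
u = -622
B(C(-5)) + u = (6/5 - ⅕*6) - 622 = (6/5 - 6/5) - 622 = 0 - 622 = -622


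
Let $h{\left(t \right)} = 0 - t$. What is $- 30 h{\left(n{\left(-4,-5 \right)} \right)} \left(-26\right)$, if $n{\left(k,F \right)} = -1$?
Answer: $780$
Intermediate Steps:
$h{\left(t \right)} = - t$
$- 30 h{\left(n{\left(-4,-5 \right)} \right)} \left(-26\right) = - 30 \left(\left(-1\right) \left(-1\right)\right) \left(-26\right) = \left(-30\right) 1 \left(-26\right) = \left(-30\right) \left(-26\right) = 780$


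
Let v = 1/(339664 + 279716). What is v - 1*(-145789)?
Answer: 90298790821/619380 ≈ 1.4579e+5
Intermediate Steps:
v = 1/619380 ≈ 1.6145e-6
v - 1*(-145789) = 1/619380 - 1*(-145789) = 1/619380 + 145789 = 90298790821/619380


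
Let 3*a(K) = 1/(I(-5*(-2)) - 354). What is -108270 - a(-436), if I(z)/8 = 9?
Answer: -91596419/846 ≈ -1.0827e+5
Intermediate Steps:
I(z) = 72 (I(z) = 8*9 = 72)
a(K) = -1/846 (a(K) = 1/(3*(72 - 354)) = (⅓)/(-282) = (⅓)*(-1/282) = -1/846)
-108270 - a(-436) = -108270 - 1*(-1/846) = -108270 + 1/846 = -91596419/846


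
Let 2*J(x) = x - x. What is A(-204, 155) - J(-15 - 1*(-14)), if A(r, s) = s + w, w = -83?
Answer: 72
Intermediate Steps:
A(r, s) = -83 + s (A(r, s) = s - 83 = -83 + s)
J(x) = 0 (J(x) = (x - x)/2 = (½)*0 = 0)
A(-204, 155) - J(-15 - 1*(-14)) = (-83 + 155) - 1*0 = 72 + 0 = 72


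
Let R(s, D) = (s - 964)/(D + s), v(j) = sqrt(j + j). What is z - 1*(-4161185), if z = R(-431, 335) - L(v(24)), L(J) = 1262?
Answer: 133118001/32 ≈ 4.1599e+6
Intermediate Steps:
v(j) = sqrt(2)*sqrt(j) (v(j) = sqrt(2*j) = sqrt(2)*sqrt(j))
R(s, D) = (-964 + s)/(D + s)
z = -39919/32 (z = (-964 - 431)/(335 - 431) - 1*1262 = -1395/(-96) - 1262 = -1/96*(-1395) - 1262 = 465/32 - 1262 = -39919/32 ≈ -1247.5)
z - 1*(-4161185) = -39919/32 - 1*(-4161185) = -39919/32 + 4161185 = 133118001/32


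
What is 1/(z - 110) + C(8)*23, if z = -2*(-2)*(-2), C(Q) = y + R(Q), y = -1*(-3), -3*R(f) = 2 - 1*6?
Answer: 35279/354 ≈ 99.658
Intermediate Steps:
R(f) = 4/3 (R(f) = -(2 - 1*6)/3 = -(2 - 6)/3 = -⅓*(-4) = 4/3)
y = 3
C(Q) = 13/3 (C(Q) = 3 + 4/3 = 13/3)
z = -8 (z = 4*(-2) = -8)
1/(z - 110) + C(8)*23 = 1/(-8 - 110) + (13/3)*23 = 1/(-118) + 299/3 = -1/118 + 299/3 = 35279/354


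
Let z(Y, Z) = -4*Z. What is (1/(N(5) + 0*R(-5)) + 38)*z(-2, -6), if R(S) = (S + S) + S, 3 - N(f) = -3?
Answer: 916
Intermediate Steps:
N(f) = 6 (N(f) = 3 - 1*(-3) = 3 + 3 = 6)
R(S) = 3*S (R(S) = 2*S + S = 3*S)
(1/(N(5) + 0*R(-5)) + 38)*z(-2, -6) = (1/(6 + 0*(3*(-5))) + 38)*(-4*(-6)) = (1/(6 + 0*(-15)) + 38)*24 = (1/(6 + 0) + 38)*24 = (1/6 + 38)*24 = (⅙ + 38)*24 = (229/6)*24 = 916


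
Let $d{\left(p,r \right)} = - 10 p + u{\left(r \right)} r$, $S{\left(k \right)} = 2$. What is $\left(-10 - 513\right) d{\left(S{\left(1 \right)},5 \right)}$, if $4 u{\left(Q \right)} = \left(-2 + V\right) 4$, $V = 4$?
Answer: $5230$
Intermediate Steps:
$u{\left(Q \right)} = 2$ ($u{\left(Q \right)} = \frac{\left(-2 + 4\right) 4}{4} = \frac{2 \cdot 4}{4} = \frac{1}{4} \cdot 8 = 2$)
$d{\left(p,r \right)} = - 10 p + 2 r$
$\left(-10 - 513\right) d{\left(S{\left(1 \right)},5 \right)} = \left(-10 - 513\right) \left(\left(-10\right) 2 + 2 \cdot 5\right) = - 523 \left(-20 + 10\right) = \left(-523\right) \left(-10\right) = 5230$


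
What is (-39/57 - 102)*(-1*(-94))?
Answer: -183394/19 ≈ -9652.3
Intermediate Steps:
(-39/57 - 102)*(-1*(-94)) = (-39*1/57 - 102)*94 = (-13/19 - 102)*94 = -1951/19*94 = -183394/19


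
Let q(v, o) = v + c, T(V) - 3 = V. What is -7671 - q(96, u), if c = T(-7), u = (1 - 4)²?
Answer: -7763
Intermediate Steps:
T(V) = 3 + V
u = 9 (u = (-3)² = 9)
c = -4 (c = 3 - 7 = -4)
q(v, o) = -4 + v (q(v, o) = v - 4 = -4 + v)
-7671 - q(96, u) = -7671 - (-4 + 96) = -7671 - 1*92 = -7671 - 92 = -7763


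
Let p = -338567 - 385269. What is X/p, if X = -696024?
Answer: 174006/180959 ≈ 0.96158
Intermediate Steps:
p = -723836
X/p = -696024/(-723836) = -696024*(-1/723836) = 174006/180959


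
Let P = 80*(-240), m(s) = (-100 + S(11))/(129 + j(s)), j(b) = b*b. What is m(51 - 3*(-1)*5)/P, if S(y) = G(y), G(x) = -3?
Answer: 103/86112000 ≈ 1.1961e-6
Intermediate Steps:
S(y) = -3
j(b) = b²
m(s) = -103/(129 + s²) (m(s) = (-100 - 3)/(129 + s²) = -103/(129 + s²))
P = -19200
m(51 - 3*(-1)*5)/P = -103/(129 + (51 - 3*(-1)*5)²)/(-19200) = -103/(129 + (51 - (-3)*5)²)*(-1/19200) = -103/(129 + (51 - 1*(-15))²)*(-1/19200) = -103/(129 + (51 + 15)²)*(-1/19200) = -103/(129 + 66²)*(-1/19200) = -103/(129 + 4356)*(-1/19200) = -103/4485*(-1/19200) = 103/86112000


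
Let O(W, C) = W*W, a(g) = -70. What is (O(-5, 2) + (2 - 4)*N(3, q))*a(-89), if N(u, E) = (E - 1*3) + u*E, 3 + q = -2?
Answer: -4970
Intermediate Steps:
q = -5 (q = -3 - 2 = -5)
N(u, E) = -3 + E + E*u (N(u, E) = (E - 3) + E*u = (-3 + E) + E*u = -3 + E + E*u)
O(W, C) = W²
(O(-5, 2) + (2 - 4)*N(3, q))*a(-89) = ((-5)² + (2 - 4)*(-3 - 5 - 5*3))*(-70) = (25 - 2*(-3 - 5 - 15))*(-70) = (25 - 2*(-23))*(-70) = (25 + 46)*(-70) = 71*(-70) = -4970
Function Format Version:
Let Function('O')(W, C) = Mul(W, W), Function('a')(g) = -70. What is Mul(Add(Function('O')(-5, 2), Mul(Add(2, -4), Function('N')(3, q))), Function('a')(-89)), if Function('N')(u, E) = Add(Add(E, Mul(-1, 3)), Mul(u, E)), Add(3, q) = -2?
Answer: -4970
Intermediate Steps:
q = -5 (q = Add(-3, -2) = -5)
Function('N')(u, E) = Add(-3, E, Mul(E, u)) (Function('N')(u, E) = Add(Add(E, -3), Mul(E, u)) = Add(Add(-3, E), Mul(E, u)) = Add(-3, E, Mul(E, u)))
Function('O')(W, C) = Pow(W, 2)
Mul(Add(Function('O')(-5, 2), Mul(Add(2, -4), Function('N')(3, q))), Function('a')(-89)) = Mul(Add(Pow(-5, 2), Mul(Add(2, -4), Add(-3, -5, Mul(-5, 3)))), -70) = Mul(Add(25, Mul(-2, Add(-3, -5, -15))), -70) = Mul(Add(25, Mul(-2, -23)), -70) = Mul(Add(25, 46), -70) = Mul(71, -70) = -4970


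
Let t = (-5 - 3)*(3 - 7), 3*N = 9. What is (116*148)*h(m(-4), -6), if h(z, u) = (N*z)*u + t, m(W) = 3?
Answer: -377696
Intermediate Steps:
N = 3 (N = (⅓)*9 = 3)
t = 32 (t = -8*(-4) = 32)
h(z, u) = 32 + 3*u*z (h(z, u) = (3*z)*u + 32 = 3*u*z + 32 = 32 + 3*u*z)
(116*148)*h(m(-4), -6) = (116*148)*(32 + 3*(-6)*3) = 17168*(32 - 54) = 17168*(-22) = -377696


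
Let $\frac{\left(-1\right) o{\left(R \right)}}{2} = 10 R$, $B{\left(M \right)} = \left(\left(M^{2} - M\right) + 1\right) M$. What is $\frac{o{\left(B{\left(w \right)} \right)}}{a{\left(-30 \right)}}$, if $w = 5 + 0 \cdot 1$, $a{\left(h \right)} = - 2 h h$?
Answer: $\frac{7}{6} \approx 1.1667$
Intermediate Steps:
$a{\left(h \right)} = - 2 h^{2}$
$w = 5$ ($w = 5 + 0 = 5$)
$B{\left(M \right)} = M \left(1 + M^{2} - M\right)$ ($B{\left(M \right)} = \left(1 + M^{2} - M\right) M = M \left(1 + M^{2} - M\right)$)
$o{\left(R \right)} = - 20 R$ ($o{\left(R \right)} = - 2 \cdot 10 R = - 20 R$)
$\frac{o{\left(B{\left(w \right)} \right)}}{a{\left(-30 \right)}} = \frac{\left(-20\right) 5 \left(1 + 5^{2} - 5\right)}{\left(-2\right) \left(-30\right)^{2}} = \frac{\left(-20\right) 5 \left(1 + 25 - 5\right)}{\left(-2\right) 900} = \frac{\left(-20\right) 5 \cdot 21}{-1800} = \left(-20\right) 105 \left(- \frac{1}{1800}\right) = \left(-2100\right) \left(- \frac{1}{1800}\right) = \frac{7}{6}$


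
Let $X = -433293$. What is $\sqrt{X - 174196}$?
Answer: $i \sqrt{607489} \approx 779.42 i$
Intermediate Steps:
$\sqrt{X - 174196} = \sqrt{-433293 - 174196} = \sqrt{-607489} = i \sqrt{607489}$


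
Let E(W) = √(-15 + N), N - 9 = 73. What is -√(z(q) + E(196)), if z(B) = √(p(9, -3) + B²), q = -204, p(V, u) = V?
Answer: -√(√67 + 15*√185) ≈ -14.567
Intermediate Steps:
N = 82 (N = 9 + 73 = 82)
E(W) = √67 (E(W) = √(-15 + 82) = √67)
z(B) = √(9 + B²)
-√(z(q) + E(196)) = -√(√(9 + (-204)²) + √67) = -√(√(9 + 41616) + √67) = -√(√41625 + √67) = -√(15*√185 + √67) = -√(√67 + 15*√185)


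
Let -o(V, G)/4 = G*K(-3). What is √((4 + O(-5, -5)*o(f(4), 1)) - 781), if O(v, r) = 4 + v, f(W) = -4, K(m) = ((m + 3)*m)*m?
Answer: I*√777 ≈ 27.875*I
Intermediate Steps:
K(m) = m²*(3 + m) (K(m) = ((3 + m)*m)*m = (m*(3 + m))*m = m²*(3 + m))
o(V, G) = 0 (o(V, G) = -4*G*(-3)²*(3 - 3) = -4*G*9*0 = -4*G*0 = -4*0 = 0)
√((4 + O(-5, -5)*o(f(4), 1)) - 781) = √((4 + (4 - 5)*0) - 781) = √((4 - 1*0) - 781) = √((4 + 0) - 781) = √(4 - 781) = √(-777) = I*√777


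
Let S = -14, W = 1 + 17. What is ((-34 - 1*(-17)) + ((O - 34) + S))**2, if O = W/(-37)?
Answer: 5870929/1369 ≈ 4288.5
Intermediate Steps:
W = 18
O = -18/37 (O = 18/(-37) = 18*(-1/37) = -18/37 ≈ -0.48649)
((-34 - 1*(-17)) + ((O - 34) + S))**2 = ((-34 - 1*(-17)) + ((-18/37 - 34) - 14))**2 = ((-34 + 17) + (-1276/37 - 14))**2 = (-17 - 1794/37)**2 = (-2423/37)**2 = 5870929/1369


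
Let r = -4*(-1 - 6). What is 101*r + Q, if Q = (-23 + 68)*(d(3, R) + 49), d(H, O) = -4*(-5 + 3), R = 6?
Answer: 5393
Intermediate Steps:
d(H, O) = 8 (d(H, O) = -4*(-2) = 8)
r = 28 (r = -4*(-7) = 28)
Q = 2565 (Q = (-23 + 68)*(8 + 49) = 45*57 = 2565)
101*r + Q = 101*28 + 2565 = 2828 + 2565 = 5393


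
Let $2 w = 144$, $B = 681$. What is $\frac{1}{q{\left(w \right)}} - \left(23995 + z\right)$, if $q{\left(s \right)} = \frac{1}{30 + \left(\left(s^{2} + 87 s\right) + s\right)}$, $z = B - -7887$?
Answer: $-21013$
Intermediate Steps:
$w = 72$ ($w = \frac{1}{2} \cdot 144 = 72$)
$z = 8568$ ($z = 681 - -7887 = 681 + 7887 = 8568$)
$q{\left(s \right)} = \frac{1}{30 + s^{2} + 88 s}$ ($q{\left(s \right)} = \frac{1}{30 + \left(s^{2} + 88 s\right)} = \frac{1}{30 + s^{2} + 88 s}$)
$\frac{1}{q{\left(w \right)}} - \left(23995 + z\right) = \frac{1}{\frac{1}{30 + 72^{2} + 88 \cdot 72}} - \left(23995 + 8568\right) = \frac{1}{\frac{1}{30 + 5184 + 6336}} - 32563 = \frac{1}{\frac{1}{11550}} - 32563 = 11550 - 32563 = -21013$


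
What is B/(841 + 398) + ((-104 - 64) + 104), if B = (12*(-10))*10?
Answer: -26832/413 ≈ -64.969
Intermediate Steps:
B = -1200 (B = -120*10 = -1200)
B/(841 + 398) + ((-104 - 64) + 104) = -1200/(841 + 398) + ((-104 - 64) + 104) = -1200/1239 + (-168 + 104) = (1/1239)*(-1200) - 64 = -400/413 - 64 = -26832/413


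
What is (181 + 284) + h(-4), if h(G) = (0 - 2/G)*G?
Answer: 463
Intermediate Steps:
h(G) = -2 (h(G) = (-2/G)*G = -2)
(181 + 284) + h(-4) = (181 + 284) - 2 = 465 - 2 = 463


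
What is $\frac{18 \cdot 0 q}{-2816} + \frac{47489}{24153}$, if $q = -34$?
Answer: $\frac{47489}{24153} \approx 1.9662$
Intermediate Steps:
$\frac{18 \cdot 0 q}{-2816} + \frac{47489}{24153} = \frac{18 \cdot 0 \left(-34\right)}{-2816} + \frac{47489}{24153} = 0 \left(-34\right) \left(- \frac{1}{2816}\right) + 47489 \cdot \frac{1}{24153} = 0 \left(- \frac{1}{2816}\right) + \frac{47489}{24153} = 0 + \frac{47489}{24153} = \frac{47489}{24153}$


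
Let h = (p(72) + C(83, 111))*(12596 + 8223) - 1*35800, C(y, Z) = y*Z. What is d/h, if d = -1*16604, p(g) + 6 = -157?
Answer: -8302/94188075 ≈ -8.8143e-5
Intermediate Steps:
p(g) = -163 (p(g) = -6 - 157 = -163)
C(y, Z) = Z*y
h = 188376150 (h = (-163 + 111*83)*(12596 + 8223) - 1*35800 = (-163 + 9213)*20819 - 35800 = 9050*20819 - 35800 = 188411950 - 35800 = 188376150)
d = -16604
d/h = -16604/188376150 = -16604*1/188376150 = -8302/94188075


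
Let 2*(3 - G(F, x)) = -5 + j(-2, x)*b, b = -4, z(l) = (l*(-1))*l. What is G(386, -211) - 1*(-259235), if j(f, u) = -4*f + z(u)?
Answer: 340429/2 ≈ 1.7021e+5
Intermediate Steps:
z(l) = -l² (z(l) = (-l)*l = -l²)
j(f, u) = -u² - 4*f (j(f, u) = -4*f - u² = -u² - 4*f)
G(F, x) = 43/2 - 2*x² (G(F, x) = 3 - (-5 + (-x² - 4*(-2))*(-4))/2 = 3 - (-5 + (-x² + 8)*(-4))/2 = 3 - (-5 + (8 - x²)*(-4))/2 = 3 - (-5 + (-32 + 4*x²))/2 = 3 - (-37 + 4*x²)/2 = 3 + (37/2 - 2*x²) = 43/2 - 2*x²)
G(386, -211) - 1*(-259235) = (43/2 - 2*(-211)²) - 1*(-259235) = (43/2 - 2*44521) + 259235 = (43/2 - 89042) + 259235 = -178041/2 + 259235 = 340429/2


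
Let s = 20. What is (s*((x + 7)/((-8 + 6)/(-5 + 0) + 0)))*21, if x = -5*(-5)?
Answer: 33600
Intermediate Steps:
x = 25
(s*((x + 7)/((-8 + 6)/(-5 + 0) + 0)))*21 = (20*((25 + 7)/((-8 + 6)/(-5 + 0) + 0)))*21 = (20*(32/(-2/(-5) + 0)))*21 = (20*(32/(-2*(-1/5) + 0)))*21 = (20*(32/(2/5 + 0)))*21 = (20*(32/(2/5)))*21 = (20*(32*(5/2)))*21 = (20*80)*21 = 1600*21 = 33600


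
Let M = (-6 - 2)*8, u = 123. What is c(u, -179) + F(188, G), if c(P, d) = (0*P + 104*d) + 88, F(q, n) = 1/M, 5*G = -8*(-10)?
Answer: -1185793/64 ≈ -18528.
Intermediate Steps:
M = -64 (M = -8*8 = -64)
G = 16 (G = (-8*(-10))/5 = (1/5)*80 = 16)
F(q, n) = -1/64 (F(q, n) = 1/(-64) = -1/64)
c(P, d) = 88 + 104*d (c(P, d) = (0 + 104*d) + 88 = 104*d + 88 = 88 + 104*d)
c(u, -179) + F(188, G) = (88 + 104*(-179)) - 1/64 = (88 - 18616) - 1/64 = -18528 - 1/64 = -1185793/64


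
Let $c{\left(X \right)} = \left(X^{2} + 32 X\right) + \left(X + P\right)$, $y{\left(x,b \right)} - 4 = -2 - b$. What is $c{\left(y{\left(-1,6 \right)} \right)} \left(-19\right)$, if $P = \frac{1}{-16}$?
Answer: $\frac{35283}{16} \approx 2205.2$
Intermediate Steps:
$y{\left(x,b \right)} = 2 - b$ ($y{\left(x,b \right)} = 4 - \left(2 + b\right) = 2 - b$)
$P = - \frac{1}{16} \approx -0.0625$
$c{\left(X \right)} = - \frac{1}{16} + X^{2} + 33 X$ ($c{\left(X \right)} = \left(X^{2} + 32 X\right) + \left(X - \frac{1}{16}\right) = \left(X^{2} + 32 X\right) + \left(- \frac{1}{16} + X\right) = - \frac{1}{16} + X^{2} + 33 X$)
$c{\left(y{\left(-1,6 \right)} \right)} \left(-19\right) = \left(- \frac{1}{16} + \left(2 - 6\right)^{2} + 33 \left(2 - 6\right)\right) \left(-19\right) = \left(- \frac{1}{16} + \left(-4\right)^{2} + 33 \left(-4\right)\right) \left(-19\right) = \left(- \frac{1}{16} + 16 - 132\right) \left(-19\right) = \left(- \frac{1857}{16}\right) \left(-19\right) = \frac{35283}{16}$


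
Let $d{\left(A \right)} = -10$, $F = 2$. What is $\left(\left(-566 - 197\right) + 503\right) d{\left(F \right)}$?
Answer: $2600$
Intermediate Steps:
$\left(\left(-566 - 197\right) + 503\right) d{\left(F \right)} = \left(\left(-566 - 197\right) + 503\right) \left(-10\right) = \left(-763 + 503\right) \left(-10\right) = \left(-260\right) \left(-10\right) = 2600$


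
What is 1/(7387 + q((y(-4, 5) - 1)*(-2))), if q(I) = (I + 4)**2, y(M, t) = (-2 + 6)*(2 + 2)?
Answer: 1/8063 ≈ 0.00012402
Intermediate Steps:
y(M, t) = 16 (y(M, t) = 4*4 = 16)
q(I) = (4 + I)**2
1/(7387 + q((y(-4, 5) - 1)*(-2))) = 1/(7387 + (4 + (16 - 1)*(-2))**2) = 1/(7387 + (4 + 15*(-2))**2) = 1/(7387 + (4 - 30)**2) = 1/(7387 + (-26)**2) = 1/(7387 + 676) = 1/8063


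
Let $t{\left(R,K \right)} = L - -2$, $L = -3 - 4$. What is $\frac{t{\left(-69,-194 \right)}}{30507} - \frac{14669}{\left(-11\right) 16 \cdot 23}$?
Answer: $\frac{447486943}{123492336} \approx 3.6236$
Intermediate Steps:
$L = -7$ ($L = -3 - 4 = -7$)
$t{\left(R,K \right)} = -5$ ($t{\left(R,K \right)} = -7 - -2 = -7 + 2 = -5$)
$\frac{t{\left(-69,-194 \right)}}{30507} - \frac{14669}{\left(-11\right) 16 \cdot 23} = - \frac{5}{30507} - \frac{14669}{\left(-11\right) 16 \cdot 23} = \left(-5\right) \frac{1}{30507} - \frac{14669}{\left(-176\right) 23} = - \frac{5}{30507} - \frac{14669}{-4048} = - \frac{5}{30507} - - \frac{14669}{4048} = - \frac{5}{30507} + \frac{14669}{4048} = \frac{447486943}{123492336}$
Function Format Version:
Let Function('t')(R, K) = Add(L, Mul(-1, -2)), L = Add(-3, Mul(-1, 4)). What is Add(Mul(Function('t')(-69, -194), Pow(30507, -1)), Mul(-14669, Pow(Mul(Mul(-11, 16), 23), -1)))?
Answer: Rational(447486943, 123492336) ≈ 3.6236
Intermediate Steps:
L = -7 (L = Add(-3, -4) = -7)
Function('t')(R, K) = -5 (Function('t')(R, K) = Add(-7, Mul(-1, -2)) = Add(-7, 2) = -5)
Add(Mul(Function('t')(-69, -194), Pow(30507, -1)), Mul(-14669, Pow(Mul(Mul(-11, 16), 23), -1))) = Add(Mul(-5, Pow(30507, -1)), Mul(-14669, Pow(Mul(Mul(-11, 16), 23), -1))) = Add(Mul(-5, Rational(1, 30507)), Mul(-14669, Pow(Mul(-176, 23), -1))) = Add(Rational(-5, 30507), Mul(-14669, Pow(-4048, -1))) = Add(Rational(-5, 30507), Mul(-14669, Rational(-1, 4048))) = Add(Rational(-5, 30507), Rational(14669, 4048)) = Rational(447486943, 123492336)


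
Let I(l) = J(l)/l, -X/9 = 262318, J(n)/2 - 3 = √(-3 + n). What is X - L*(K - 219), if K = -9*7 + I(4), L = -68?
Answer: -2379902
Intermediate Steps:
J(n) = 6 + 2*√(-3 + n)
X = -2360862 (X = -9*262318 = -2360862)
I(l) = (6 + 2*√(-3 + l))/l
K = -61 (K = -9*7 + 2*(3 + √(-3 + 4))/4 = -63 + 2*(¼)*(3 + √1) = -63 + 2*(¼)*(3 + 1) = -63 + 2*(¼)*4 = -63 + 2 = -61)
X - L*(K - 219) = -2360862 - (-68)*(-61 - 219) = -2360862 - (-68)*(-280) = -2360862 - 1*19040 = -2360862 - 19040 = -2379902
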